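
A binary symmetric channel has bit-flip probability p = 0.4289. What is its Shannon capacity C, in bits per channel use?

For BSC with error probability p:
C = 1 - H(p) where H(p) is binary entropy
H(0.4289) = -0.4289 × log₂(0.4289) - 0.5711 × log₂(0.5711)
H(p) = 0.9854
C = 1 - 0.9854 = 0.0146 bits/use


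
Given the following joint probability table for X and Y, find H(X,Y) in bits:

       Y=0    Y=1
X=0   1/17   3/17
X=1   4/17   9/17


H(X,Y) = -Σ p(x,y) log₂ p(x,y)
  p(0,0)=1/17: -0.0588 × log₂(0.0588) = 0.2404
  p(0,1)=3/17: -0.1765 × log₂(0.1765) = 0.4416
  p(1,0)=4/17: -0.2353 × log₂(0.2353) = 0.4912
  p(1,1)=9/17: -0.5294 × log₂(0.5294) = 0.4858
H(X,Y) = 1.6590 bits


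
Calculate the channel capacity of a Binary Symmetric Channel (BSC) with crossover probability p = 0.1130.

For BSC with error probability p:
C = 1 - H(p) where H(p) is binary entropy
H(0.1130) = -0.1130 × log₂(0.1130) - 0.8870 × log₂(0.8870)
H(p) = 0.5089
C = 1 - 0.5089 = 0.4911 bits/use


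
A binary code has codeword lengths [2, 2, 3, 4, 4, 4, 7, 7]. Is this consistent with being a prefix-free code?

Kraft inequality: Σ 2^(-l_i) ≤ 1 for prefix-free code
Calculating: 2^(-2) + 2^(-2) + 2^(-3) + 2^(-4) + 2^(-4) + 2^(-4) + 2^(-7) + 2^(-7)
= 0.25 + 0.25 + 0.125 + 0.0625 + 0.0625 + 0.0625 + 0.0078125 + 0.0078125
= 0.8281
Since 0.8281 ≤ 1, prefix-free code exists


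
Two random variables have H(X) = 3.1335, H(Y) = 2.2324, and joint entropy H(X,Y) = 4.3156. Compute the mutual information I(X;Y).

I(X;Y) = H(X) + H(Y) - H(X,Y)
I(X;Y) = 3.1335 + 2.2324 - 4.3156 = 1.0503 bits


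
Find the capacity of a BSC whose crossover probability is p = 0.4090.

For BSC with error probability p:
C = 1 - H(p) where H(p) is binary entropy
H(0.4090) = -0.4090 × log₂(0.4090) - 0.5910 × log₂(0.5910)
H(p) = 0.9760
C = 1 - 0.9760 = 0.0240 bits/use


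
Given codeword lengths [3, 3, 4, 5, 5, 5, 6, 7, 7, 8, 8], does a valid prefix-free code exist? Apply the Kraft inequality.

Kraft inequality: Σ 2^(-l_i) ≤ 1 for prefix-free code
Calculating: 2^(-3) + 2^(-3) + 2^(-4) + 2^(-5) + 2^(-5) + 2^(-5) + 2^(-6) + 2^(-7) + 2^(-7) + 2^(-8) + 2^(-8)
= 0.125 + 0.125 + 0.0625 + 0.03125 + 0.03125 + 0.03125 + 0.015625 + 0.0078125 + 0.0078125 + 0.00390625 + 0.00390625
= 0.4453
Since 0.4453 ≤ 1, prefix-free code exists


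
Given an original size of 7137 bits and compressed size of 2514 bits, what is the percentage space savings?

Space savings = (1 - Compressed/Original) × 100%
= (1 - 2514/7137) × 100%
= 64.78%


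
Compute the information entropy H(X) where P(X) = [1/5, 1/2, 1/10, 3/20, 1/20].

H(X) = -Σ p(x) log₂ p(x)
  -1/5 × log₂(1/5) = 0.4644
  -1/2 × log₂(1/2) = 0.5000
  -1/10 × log₂(1/10) = 0.3322
  -3/20 × log₂(3/20) = 0.4105
  -1/20 × log₂(1/20) = 0.2161
H(X) = 1.9232 bits


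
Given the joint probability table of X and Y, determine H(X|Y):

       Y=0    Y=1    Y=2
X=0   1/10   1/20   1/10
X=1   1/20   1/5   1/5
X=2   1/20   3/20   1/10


H(X|Y) = Σ_y p(y) H(X|Y=y)
  p(Y=0) = 1/5, H(X|Y=0) = 1.5000
  p(Y=1) = 2/5, H(X|Y=1) = 1.4056
  p(Y=2) = 2/5, H(X|Y=2) = 1.5000
H(X|Y) = 0.2000×1.5000 + 0.4000×1.4056 + 0.4000×1.5000 = 1.4623 bits


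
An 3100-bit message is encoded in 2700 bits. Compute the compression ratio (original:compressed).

Compression ratio = Original / Compressed
= 3100 / 2700 = 1.15:1


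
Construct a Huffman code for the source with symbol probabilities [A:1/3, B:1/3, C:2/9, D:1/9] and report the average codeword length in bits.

Huffman tree construction:
Combine smallest probabilities repeatedly
Resulting codes:
  A: 10 (length 2)
  B: 11 (length 2)
  C: 01 (length 2)
  D: 00 (length 2)
Average length = Σ p(s) × length(s) = 2.0000 bits


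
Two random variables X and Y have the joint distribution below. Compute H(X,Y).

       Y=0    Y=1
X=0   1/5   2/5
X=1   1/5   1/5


H(X,Y) = -Σ p(x,y) log₂ p(x,y)
  p(0,0)=1/5: -0.2000 × log₂(0.2000) = 0.4644
  p(0,1)=2/5: -0.4000 × log₂(0.4000) = 0.5288
  p(1,0)=1/5: -0.2000 × log₂(0.2000) = 0.4644
  p(1,1)=1/5: -0.2000 × log₂(0.2000) = 0.4644
H(X,Y) = 1.9219 bits


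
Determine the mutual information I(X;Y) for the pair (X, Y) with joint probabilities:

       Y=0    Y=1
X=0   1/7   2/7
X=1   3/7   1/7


H(X) = 0.9852, H(Y) = 0.9852, H(X,Y) = 1.8424
I(X;Y) = H(X) + H(Y) - H(X,Y) = 0.1281 bits


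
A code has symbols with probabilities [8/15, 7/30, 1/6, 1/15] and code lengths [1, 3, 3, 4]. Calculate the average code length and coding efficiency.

Average length L = Σ p_i × l_i = 2.0000 bits
Entropy H = 1.6649 bits
Efficiency η = H/L × 100% = 83.24%


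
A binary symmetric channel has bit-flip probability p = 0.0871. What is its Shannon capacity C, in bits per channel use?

For BSC with error probability p:
C = 1 - H(p) where H(p) is binary entropy
H(0.0871) = -0.0871 × log₂(0.0871) - 0.9129 × log₂(0.9129)
H(p) = 0.4267
C = 1 - 0.4267 = 0.5733 bits/use


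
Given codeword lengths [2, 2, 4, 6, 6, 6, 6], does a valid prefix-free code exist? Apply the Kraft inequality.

Kraft inequality: Σ 2^(-l_i) ≤ 1 for prefix-free code
Calculating: 2^(-2) + 2^(-2) + 2^(-4) + 2^(-6) + 2^(-6) + 2^(-6) + 2^(-6)
= 0.25 + 0.25 + 0.0625 + 0.015625 + 0.015625 + 0.015625 + 0.015625
= 0.6250
Since 0.6250 ≤ 1, prefix-free code exists


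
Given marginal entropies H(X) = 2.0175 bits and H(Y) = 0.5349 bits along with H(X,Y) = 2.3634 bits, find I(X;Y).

I(X;Y) = H(X) + H(Y) - H(X,Y)
I(X;Y) = 2.0175 + 0.5349 - 2.3634 = 0.189 bits


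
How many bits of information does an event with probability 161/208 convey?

Information content I(x) = -log₂(p(x))
I = -log₂(161/208) = -log₂(0.7740)
I = 0.3695 bits


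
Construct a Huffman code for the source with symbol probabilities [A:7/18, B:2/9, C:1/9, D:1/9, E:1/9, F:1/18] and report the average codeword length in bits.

Huffman tree construction:
Combine smallest probabilities repeatedly
Resulting codes:
  A: 11 (length 2)
  B: 01 (length 2)
  C: 001 (length 3)
  D: 100 (length 3)
  E: 101 (length 3)
  F: 000 (length 3)
Average length = Σ p(s) × length(s) = 2.3889 bits


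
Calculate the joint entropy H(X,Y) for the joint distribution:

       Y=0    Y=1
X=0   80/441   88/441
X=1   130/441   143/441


H(X,Y) = -Σ p(x,y) log₂ p(x,y)
  p(0,0)=80/441: -0.1814 × log₂(0.1814) = 0.4467
  p(0,1)=88/441: -0.1995 × log₂(0.1995) = 0.4640
  p(1,0)=130/441: -0.2948 × log₂(0.2948) = 0.5195
  p(1,1)=143/441: -0.3243 × log₂(0.3243) = 0.5269
H(X,Y) = 1.9571 bits


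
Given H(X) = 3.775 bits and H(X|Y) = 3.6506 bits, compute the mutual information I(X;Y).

I(X;Y) = H(X) - H(X|Y)
I(X;Y) = 3.775 - 3.6506 = 0.1244 bits


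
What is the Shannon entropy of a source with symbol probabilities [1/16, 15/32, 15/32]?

H(X) = -Σ p(x) log₂ p(x)
  -1/16 × log₂(1/16) = 0.2500
  -15/32 × log₂(15/32) = 0.5124
  -15/32 × log₂(15/32) = 0.5124
H(X) = 1.2748 bits


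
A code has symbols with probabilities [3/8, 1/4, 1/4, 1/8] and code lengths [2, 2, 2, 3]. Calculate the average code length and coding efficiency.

Average length L = Σ p_i × l_i = 2.1250 bits
Entropy H = 1.9056 bits
Efficiency η = H/L × 100% = 89.68%


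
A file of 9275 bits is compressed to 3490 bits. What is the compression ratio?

Compression ratio = Original / Compressed
= 9275 / 3490 = 2.66:1


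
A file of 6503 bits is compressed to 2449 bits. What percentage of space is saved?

Space savings = (1 - Compressed/Original) × 100%
= (1 - 2449/6503) × 100%
= 62.34%


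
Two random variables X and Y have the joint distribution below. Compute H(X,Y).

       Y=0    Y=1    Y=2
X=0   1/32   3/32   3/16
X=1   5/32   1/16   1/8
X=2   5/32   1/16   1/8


H(X,Y) = -Σ p(x,y) log₂ p(x,y)
  p(0,0)=1/32: -0.0312 × log₂(0.0312) = 0.1562
  p(0,1)=3/32: -0.0938 × log₂(0.0938) = 0.3202
  p(0,2)=3/16: -0.1875 × log₂(0.1875) = 0.4528
  p(1,0)=5/32: -0.1562 × log₂(0.1562) = 0.4184
  p(1,1)=1/16: -0.0625 × log₂(0.0625) = 0.2500
  p(1,2)=1/8: -0.1250 × log₂(0.1250) = 0.3750
  p(2,0)=5/32: -0.1562 × log₂(0.1562) = 0.4184
  p(2,1)=1/16: -0.0625 × log₂(0.0625) = 0.2500
  p(2,2)=1/8: -0.1250 × log₂(0.1250) = 0.3750
H(X,Y) = 3.0161 bits


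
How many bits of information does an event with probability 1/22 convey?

Information content I(x) = -log₂(p(x))
I = -log₂(1/22) = -log₂(0.0455)
I = 4.4594 bits


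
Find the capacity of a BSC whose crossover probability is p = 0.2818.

For BSC with error probability p:
C = 1 - H(p) where H(p) is binary entropy
H(0.2818) = -0.2818 × log₂(0.2818) - 0.7182 × log₂(0.7182)
H(p) = 0.8579
C = 1 - 0.8579 = 0.1421 bits/use


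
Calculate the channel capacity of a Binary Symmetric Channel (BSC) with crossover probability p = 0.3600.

For BSC with error probability p:
C = 1 - H(p) where H(p) is binary entropy
H(0.3600) = -0.3600 × log₂(0.3600) - 0.6400 × log₂(0.6400)
H(p) = 0.9427
C = 1 - 0.9427 = 0.0573 bits/use


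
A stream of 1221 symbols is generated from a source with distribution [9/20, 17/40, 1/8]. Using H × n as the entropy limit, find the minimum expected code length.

Entropy H = 1.4180 bits/symbol
Minimum bits = H × n = 1.4180 × 1221
= 1731.44 bits


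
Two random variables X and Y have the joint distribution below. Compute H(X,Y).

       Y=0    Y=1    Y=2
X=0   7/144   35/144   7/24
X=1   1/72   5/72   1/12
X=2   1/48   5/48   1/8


H(X,Y) = -Σ p(x,y) log₂ p(x,y)
  p(0,0)=7/144: -0.0486 × log₂(0.0486) = 0.2121
  p(0,1)=35/144: -0.2431 × log₂(0.2431) = 0.4960
  p(0,2)=7/24: -0.2917 × log₂(0.2917) = 0.5185
  p(1,0)=1/72: -0.0139 × log₂(0.0139) = 0.0857
  p(1,1)=5/72: -0.0694 × log₂(0.0694) = 0.2672
  p(1,2)=1/12: -0.0833 × log₂(0.0833) = 0.2987
  p(2,0)=1/48: -0.0208 × log₂(0.0208) = 0.1164
  p(2,1)=5/48: -0.1042 × log₂(0.1042) = 0.3399
  p(2,2)=1/8: -0.1250 × log₂(0.1250) = 0.3750
H(X,Y) = 2.7094 bits


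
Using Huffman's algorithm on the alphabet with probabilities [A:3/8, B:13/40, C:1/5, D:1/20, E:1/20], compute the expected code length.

Huffman tree construction:
Combine smallest probabilities repeatedly
Resulting codes:
  A: 0 (length 1)
  B: 11 (length 2)
  C: 101 (length 3)
  D: 1000 (length 4)
  E: 1001 (length 4)
Average length = Σ p(s) × length(s) = 2.0250 bits


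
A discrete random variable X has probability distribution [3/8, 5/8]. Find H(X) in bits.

H(X) = -Σ p(x) log₂ p(x)
  -3/8 × log₂(3/8) = 0.5306
  -5/8 × log₂(5/8) = 0.4238
H(X) = 0.9544 bits


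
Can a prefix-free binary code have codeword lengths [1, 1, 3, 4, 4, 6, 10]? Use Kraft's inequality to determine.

Kraft inequality: Σ 2^(-l_i) ≤ 1 for prefix-free code
Calculating: 2^(-1) + 2^(-1) + 2^(-3) + 2^(-4) + 2^(-4) + 2^(-6) + 2^(-10)
= 0.5 + 0.5 + 0.125 + 0.0625 + 0.0625 + 0.015625 + 0.0009765625
= 1.2666
Since 1.2666 > 1, prefix-free code does not exist


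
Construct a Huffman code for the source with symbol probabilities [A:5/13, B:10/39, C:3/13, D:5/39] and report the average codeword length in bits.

Huffman tree construction:
Combine smallest probabilities repeatedly
Resulting codes:
  A: 0 (length 1)
  B: 10 (length 2)
  C: 111 (length 3)
  D: 110 (length 3)
Average length = Σ p(s) × length(s) = 1.9744 bits


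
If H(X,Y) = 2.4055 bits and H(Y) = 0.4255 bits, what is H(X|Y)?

Chain rule: H(X,Y) = H(X|Y) + H(Y)
H(X|Y) = H(X,Y) - H(Y) = 2.4055 - 0.4255 = 1.98 bits


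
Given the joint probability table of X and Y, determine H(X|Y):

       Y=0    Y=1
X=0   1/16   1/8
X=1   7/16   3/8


H(X|Y) = Σ_y p(y) H(X|Y=y)
  p(Y=0) = 1/2, H(X|Y=0) = 0.5436
  p(Y=1) = 1/2, H(X|Y=1) = 0.8113
H(X|Y) = 0.5000×0.5436 + 0.5000×0.8113 = 0.6774 bits


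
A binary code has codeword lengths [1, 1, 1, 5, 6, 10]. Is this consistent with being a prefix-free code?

Kraft inequality: Σ 2^(-l_i) ≤ 1 for prefix-free code
Calculating: 2^(-1) + 2^(-1) + 2^(-1) + 2^(-5) + 2^(-6) + 2^(-10)
= 0.5 + 0.5 + 0.5 + 0.03125 + 0.015625 + 0.0009765625
= 1.5479
Since 1.5479 > 1, prefix-free code does not exist


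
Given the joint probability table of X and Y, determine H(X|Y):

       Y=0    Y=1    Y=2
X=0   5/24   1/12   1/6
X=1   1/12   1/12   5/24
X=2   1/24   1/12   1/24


H(X|Y) = Σ_y p(y) H(X|Y=y)
  p(Y=0) = 1/3, H(X|Y=0) = 1.2988
  p(Y=1) = 1/4, H(X|Y=1) = 1.5850
  p(Y=2) = 5/12, H(X|Y=2) = 1.3610
H(X|Y) = 0.3333×1.2988 + 0.2500×1.5850 + 0.4167×1.3610 = 1.3962 bits


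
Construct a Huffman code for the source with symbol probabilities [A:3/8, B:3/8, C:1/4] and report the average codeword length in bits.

Huffman tree construction:
Combine smallest probabilities repeatedly
Resulting codes:
  A: 11 (length 2)
  B: 0 (length 1)
  C: 10 (length 2)
Average length = Σ p(s) × length(s) = 1.6250 bits


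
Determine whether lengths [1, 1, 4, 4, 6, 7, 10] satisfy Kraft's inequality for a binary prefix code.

Kraft inequality: Σ 2^(-l_i) ≤ 1 for prefix-free code
Calculating: 2^(-1) + 2^(-1) + 2^(-4) + 2^(-4) + 2^(-6) + 2^(-7) + 2^(-10)
= 0.5 + 0.5 + 0.0625 + 0.0625 + 0.015625 + 0.0078125 + 0.0009765625
= 1.1494
Since 1.1494 > 1, prefix-free code does not exist


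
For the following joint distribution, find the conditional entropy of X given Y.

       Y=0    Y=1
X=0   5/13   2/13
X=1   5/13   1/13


H(X|Y) = Σ_y p(y) H(X|Y=y)
  p(Y=0) = 10/13, H(X|Y=0) = 1.0000
  p(Y=1) = 3/13, H(X|Y=1) = 0.9183
H(X|Y) = 0.7692×1.0000 + 0.2308×0.9183 = 0.9811 bits


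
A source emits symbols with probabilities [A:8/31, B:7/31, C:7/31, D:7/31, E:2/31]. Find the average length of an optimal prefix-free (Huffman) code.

Huffman tree construction:
Combine smallest probabilities repeatedly
Resulting codes:
  A: 10 (length 2)
  B: 111 (length 3)
  C: 00 (length 2)
  D: 01 (length 2)
  E: 110 (length 3)
Average length = Σ p(s) × length(s) = 2.2903 bits


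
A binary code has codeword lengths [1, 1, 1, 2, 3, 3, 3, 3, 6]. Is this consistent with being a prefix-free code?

Kraft inequality: Σ 2^(-l_i) ≤ 1 for prefix-free code
Calculating: 2^(-1) + 2^(-1) + 2^(-1) + 2^(-2) + 2^(-3) + 2^(-3) + 2^(-3) + 2^(-3) + 2^(-6)
= 0.5 + 0.5 + 0.5 + 0.25 + 0.125 + 0.125 + 0.125 + 0.125 + 0.015625
= 2.2656
Since 2.2656 > 1, prefix-free code does not exist


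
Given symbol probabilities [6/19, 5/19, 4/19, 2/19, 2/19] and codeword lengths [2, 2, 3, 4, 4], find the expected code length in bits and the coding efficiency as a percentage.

Average length L = Σ p_i × l_i = 2.6316 bits
Entropy H = 2.1890 bits
Efficiency η = H/L × 100% = 83.18%


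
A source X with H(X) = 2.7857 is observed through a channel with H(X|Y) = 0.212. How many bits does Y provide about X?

I(X;Y) = H(X) - H(X|Y)
I(X;Y) = 2.7857 - 0.212 = 2.5737 bits


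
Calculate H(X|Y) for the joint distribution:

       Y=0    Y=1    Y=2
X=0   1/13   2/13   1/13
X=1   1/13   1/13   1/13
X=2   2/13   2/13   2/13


H(X|Y) = Σ_y p(y) H(X|Y=y)
  p(Y=0) = 4/13, H(X|Y=0) = 1.5000
  p(Y=1) = 5/13, H(X|Y=1) = 1.5219
  p(Y=2) = 4/13, H(X|Y=2) = 1.5000
H(X|Y) = 0.3077×1.5000 + 0.3846×1.5219 + 0.3077×1.5000 = 1.5084 bits


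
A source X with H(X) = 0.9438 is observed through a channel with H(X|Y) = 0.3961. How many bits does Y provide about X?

I(X;Y) = H(X) - H(X|Y)
I(X;Y) = 0.9438 - 0.3961 = 0.5477 bits


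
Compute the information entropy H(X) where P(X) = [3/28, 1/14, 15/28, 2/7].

H(X) = -Σ p(x) log₂ p(x)
  -3/28 × log₂(3/28) = 0.3453
  -1/14 × log₂(1/14) = 0.2720
  -15/28 × log₂(15/28) = 0.4824
  -2/7 × log₂(2/7) = 0.5164
H(X) = 1.6160 bits


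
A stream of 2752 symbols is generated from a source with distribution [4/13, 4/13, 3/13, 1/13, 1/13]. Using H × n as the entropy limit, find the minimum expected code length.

Entropy H = 2.1039 bits/symbol
Minimum bits = H × n = 2.1039 × 2752
= 5789.96 bits


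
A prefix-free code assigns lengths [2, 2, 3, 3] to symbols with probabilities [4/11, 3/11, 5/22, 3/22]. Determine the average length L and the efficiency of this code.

Average length L = Σ p_i × l_i = 2.3636 bits
Entropy H = 1.9197 bits
Efficiency η = H/L × 100% = 81.22%


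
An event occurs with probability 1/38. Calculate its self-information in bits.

Information content I(x) = -log₂(p(x))
I = -log₂(1/38) = -log₂(0.0263)
I = 5.2479 bits


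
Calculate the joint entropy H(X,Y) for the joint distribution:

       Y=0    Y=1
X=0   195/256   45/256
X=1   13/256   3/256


H(X,Y) = -Σ p(x,y) log₂ p(x,y)
  p(0,0)=195/256: -0.7617 × log₂(0.7617) = 0.2991
  p(0,1)=45/256: -0.1758 × log₂(0.1758) = 0.4409
  p(1,0)=13/256: -0.0508 × log₂(0.0508) = 0.2183
  p(1,1)=3/256: -0.0117 × log₂(0.0117) = 0.0752
H(X,Y) = 1.0335 bits


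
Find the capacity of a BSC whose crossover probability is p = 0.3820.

For BSC with error probability p:
C = 1 - H(p) where H(p) is binary entropy
H(0.3820) = -0.3820 × log₂(0.3820) - 0.6180 × log₂(0.6180)
H(p) = 0.9594
C = 1 - 0.9594 = 0.0406 bits/use


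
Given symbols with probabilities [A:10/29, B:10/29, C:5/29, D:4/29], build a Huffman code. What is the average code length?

Huffman tree construction:
Combine smallest probabilities repeatedly
Resulting codes:
  A: 11 (length 2)
  B: 0 (length 1)
  C: 101 (length 3)
  D: 100 (length 3)
Average length = Σ p(s) × length(s) = 1.9655 bits


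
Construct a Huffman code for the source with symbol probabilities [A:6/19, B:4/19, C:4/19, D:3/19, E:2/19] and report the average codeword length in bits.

Huffman tree construction:
Combine smallest probabilities repeatedly
Resulting codes:
  A: 11 (length 2)
  B: 00 (length 2)
  C: 01 (length 2)
  D: 101 (length 3)
  E: 100 (length 3)
Average length = Σ p(s) × length(s) = 2.2632 bits


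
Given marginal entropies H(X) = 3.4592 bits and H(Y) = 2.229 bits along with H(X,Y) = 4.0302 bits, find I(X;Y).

I(X;Y) = H(X) + H(Y) - H(X,Y)
I(X;Y) = 3.4592 + 2.229 - 4.0302 = 1.658 bits


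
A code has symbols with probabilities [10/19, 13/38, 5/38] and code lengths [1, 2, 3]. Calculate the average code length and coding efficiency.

Average length L = Σ p_i × l_i = 1.6053 bits
Entropy H = 1.4018 bits
Efficiency η = H/L × 100% = 87.32%


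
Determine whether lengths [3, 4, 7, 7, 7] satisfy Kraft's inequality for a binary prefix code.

Kraft inequality: Σ 2^(-l_i) ≤ 1 for prefix-free code
Calculating: 2^(-3) + 2^(-4) + 2^(-7) + 2^(-7) + 2^(-7)
= 0.125 + 0.0625 + 0.0078125 + 0.0078125 + 0.0078125
= 0.2109
Since 0.2109 ≤ 1, prefix-free code exists


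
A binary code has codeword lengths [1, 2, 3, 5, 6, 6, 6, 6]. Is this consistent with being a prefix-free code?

Kraft inequality: Σ 2^(-l_i) ≤ 1 for prefix-free code
Calculating: 2^(-1) + 2^(-2) + 2^(-3) + 2^(-5) + 2^(-6) + 2^(-6) + 2^(-6) + 2^(-6)
= 0.5 + 0.25 + 0.125 + 0.03125 + 0.015625 + 0.015625 + 0.015625 + 0.015625
= 0.9688
Since 0.9688 ≤ 1, prefix-free code exists


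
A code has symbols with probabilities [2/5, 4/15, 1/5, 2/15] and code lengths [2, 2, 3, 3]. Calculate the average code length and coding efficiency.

Average length L = Σ p_i × l_i = 2.3333 bits
Entropy H = 1.8892 bits
Efficiency η = H/L × 100% = 80.97%


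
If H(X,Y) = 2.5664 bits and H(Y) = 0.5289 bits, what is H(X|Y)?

Chain rule: H(X,Y) = H(X|Y) + H(Y)
H(X|Y) = H(X,Y) - H(Y) = 2.5664 - 0.5289 = 2.0375 bits


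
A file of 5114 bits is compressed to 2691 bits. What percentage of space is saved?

Space savings = (1 - Compressed/Original) × 100%
= (1 - 2691/5114) × 100%
= 47.38%


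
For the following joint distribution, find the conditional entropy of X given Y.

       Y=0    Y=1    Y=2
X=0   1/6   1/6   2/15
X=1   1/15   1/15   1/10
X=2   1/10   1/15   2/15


H(X|Y) = Σ_y p(y) H(X|Y=y)
  p(Y=0) = 1/3, H(X|Y=0) = 1.4855
  p(Y=1) = 3/10, H(X|Y=1) = 1.4355
  p(Y=2) = 11/30, H(X|Y=2) = 1.5726
H(X|Y) = 0.3333×1.4855 + 0.3000×1.4355 + 0.3667×1.5726 = 1.5024 bits


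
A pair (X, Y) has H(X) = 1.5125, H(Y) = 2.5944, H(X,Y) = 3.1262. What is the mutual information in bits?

I(X;Y) = H(X) + H(Y) - H(X,Y)
I(X;Y) = 1.5125 + 2.5944 - 3.1262 = 0.9807 bits


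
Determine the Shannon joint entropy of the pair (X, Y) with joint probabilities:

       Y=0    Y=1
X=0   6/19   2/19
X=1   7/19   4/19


H(X,Y) = -Σ p(x,y) log₂ p(x,y)
  p(0,0)=6/19: -0.3158 × log₂(0.3158) = 0.5251
  p(0,1)=2/19: -0.1053 × log₂(0.1053) = 0.3419
  p(1,0)=7/19: -0.3684 × log₂(0.3684) = 0.5307
  p(1,1)=4/19: -0.2105 × log₂(0.2105) = 0.4732
H(X,Y) = 1.8710 bits


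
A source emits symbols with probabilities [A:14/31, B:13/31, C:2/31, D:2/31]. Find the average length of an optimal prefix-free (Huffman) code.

Huffman tree construction:
Combine smallest probabilities repeatedly
Resulting codes:
  A: 0 (length 1)
  B: 11 (length 2)
  C: 100 (length 3)
  D: 101 (length 3)
Average length = Σ p(s) × length(s) = 1.6774 bits


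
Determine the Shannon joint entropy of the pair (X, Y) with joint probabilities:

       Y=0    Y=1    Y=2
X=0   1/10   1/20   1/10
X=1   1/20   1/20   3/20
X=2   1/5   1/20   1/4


H(X,Y) = -Σ p(x,y) log₂ p(x,y)
  p(0,0)=1/10: -0.1000 × log₂(0.1000) = 0.3322
  p(0,1)=1/20: -0.0500 × log₂(0.0500) = 0.2161
  p(0,2)=1/10: -0.1000 × log₂(0.1000) = 0.3322
  p(1,0)=1/20: -0.0500 × log₂(0.0500) = 0.2161
  p(1,1)=1/20: -0.0500 × log₂(0.0500) = 0.2161
  p(1,2)=3/20: -0.1500 × log₂(0.1500) = 0.4105
  p(2,0)=1/5: -0.2000 × log₂(0.2000) = 0.4644
  p(2,1)=1/20: -0.0500 × log₂(0.0500) = 0.2161
  p(2,2)=1/4: -0.2500 × log₂(0.2500) = 0.5000
H(X,Y) = 2.9037 bits


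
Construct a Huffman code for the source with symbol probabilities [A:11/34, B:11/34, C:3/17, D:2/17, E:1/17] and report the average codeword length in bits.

Huffman tree construction:
Combine smallest probabilities repeatedly
Resulting codes:
  A: 10 (length 2)
  B: 11 (length 2)
  C: 00 (length 2)
  D: 011 (length 3)
  E: 010 (length 3)
Average length = Σ p(s) × length(s) = 2.1765 bits


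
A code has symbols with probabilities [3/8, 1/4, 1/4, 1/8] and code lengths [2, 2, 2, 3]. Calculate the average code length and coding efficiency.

Average length L = Σ p_i × l_i = 2.1250 bits
Entropy H = 1.9056 bits
Efficiency η = H/L × 100% = 89.68%


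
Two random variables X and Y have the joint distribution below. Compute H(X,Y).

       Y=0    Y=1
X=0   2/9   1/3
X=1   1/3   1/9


H(X,Y) = -Σ p(x,y) log₂ p(x,y)
  p(0,0)=2/9: -0.2222 × log₂(0.2222) = 0.4822
  p(0,1)=1/3: -0.3333 × log₂(0.3333) = 0.5283
  p(1,0)=1/3: -0.3333 × log₂(0.3333) = 0.5283
  p(1,1)=1/9: -0.1111 × log₂(0.1111) = 0.3522
H(X,Y) = 1.8911 bits


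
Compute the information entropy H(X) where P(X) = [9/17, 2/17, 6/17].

H(X) = -Σ p(x) log₂ p(x)
  -9/17 × log₂(9/17) = 0.4858
  -2/17 × log₂(2/17) = 0.3632
  -6/17 × log₂(6/17) = 0.5303
H(X) = 1.3793 bits


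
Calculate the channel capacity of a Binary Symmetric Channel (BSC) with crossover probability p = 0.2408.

For BSC with error probability p:
C = 1 - H(p) where H(p) is binary entropy
H(0.2408) = -0.2408 × log₂(0.2408) - 0.7592 × log₂(0.7592)
H(p) = 0.7964
C = 1 - 0.7964 = 0.2036 bits/use


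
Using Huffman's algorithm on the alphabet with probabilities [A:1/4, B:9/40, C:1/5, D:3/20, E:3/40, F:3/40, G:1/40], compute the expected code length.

Huffman tree construction:
Combine smallest probabilities repeatedly
Resulting codes:
  A: 10 (length 2)
  B: 01 (length 2)
  C: 00 (length 2)
  D: 110 (length 3)
  E: 11111 (length 5)
  F: 1110 (length 4)
  G: 11110 (length 5)
Average length = Σ p(s) × length(s) = 2.6000 bits


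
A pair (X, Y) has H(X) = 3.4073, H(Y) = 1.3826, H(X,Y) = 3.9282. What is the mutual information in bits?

I(X;Y) = H(X) + H(Y) - H(X,Y)
I(X;Y) = 3.4073 + 1.3826 - 3.9282 = 0.8617 bits


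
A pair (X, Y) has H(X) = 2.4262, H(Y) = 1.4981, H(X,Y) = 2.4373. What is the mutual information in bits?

I(X;Y) = H(X) + H(Y) - H(X,Y)
I(X;Y) = 2.4262 + 1.4981 - 2.4373 = 1.487 bits


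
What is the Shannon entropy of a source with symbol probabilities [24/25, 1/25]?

H(X) = -Σ p(x) log₂ p(x)
  -24/25 × log₂(24/25) = 0.0565
  -1/25 × log₂(1/25) = 0.1858
H(X) = 0.2423 bits


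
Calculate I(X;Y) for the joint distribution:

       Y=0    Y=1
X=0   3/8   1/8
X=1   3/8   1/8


H(X) = 1.0000, H(Y) = 0.8113, H(X,Y) = 1.8113
I(X;Y) = H(X) + H(Y) - H(X,Y) = 0.0000 bits


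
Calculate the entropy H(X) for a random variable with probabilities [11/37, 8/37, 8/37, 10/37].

H(X) = -Σ p(x) log₂ p(x)
  -11/37 × log₂(11/37) = 0.5203
  -8/37 × log₂(8/37) = 0.4777
  -8/37 × log₂(8/37) = 0.4777
  -10/37 × log₂(10/37) = 0.5101
H(X) = 1.9859 bits


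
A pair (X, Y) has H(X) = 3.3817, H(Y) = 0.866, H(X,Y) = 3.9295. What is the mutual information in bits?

I(X;Y) = H(X) + H(Y) - H(X,Y)
I(X;Y) = 3.3817 + 0.866 - 3.9295 = 0.3182 bits


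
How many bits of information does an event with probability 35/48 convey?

Information content I(x) = -log₂(p(x))
I = -log₂(35/48) = -log₂(0.7292)
I = 0.4557 bits


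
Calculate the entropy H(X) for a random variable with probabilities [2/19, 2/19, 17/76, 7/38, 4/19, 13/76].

H(X) = -Σ p(x) log₂ p(x)
  -2/19 × log₂(2/19) = 0.3419
  -2/19 × log₂(2/19) = 0.3419
  -17/76 × log₂(17/76) = 0.4833
  -7/38 × log₂(7/38) = 0.4496
  -4/19 × log₂(4/19) = 0.4732
  -13/76 × log₂(13/76) = 0.4358
H(X) = 2.5256 bits


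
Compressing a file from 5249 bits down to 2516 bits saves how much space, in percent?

Space savings = (1 - Compressed/Original) × 100%
= (1 - 2516/5249) × 100%
= 52.07%


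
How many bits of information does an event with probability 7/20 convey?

Information content I(x) = -log₂(p(x))
I = -log₂(7/20) = -log₂(0.3500)
I = 1.5146 bits


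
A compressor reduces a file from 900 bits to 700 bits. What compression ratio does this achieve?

Compression ratio = Original / Compressed
= 900 / 700 = 1.29:1


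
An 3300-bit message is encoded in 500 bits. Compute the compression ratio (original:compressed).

Compression ratio = Original / Compressed
= 3300 / 500 = 6.60:1


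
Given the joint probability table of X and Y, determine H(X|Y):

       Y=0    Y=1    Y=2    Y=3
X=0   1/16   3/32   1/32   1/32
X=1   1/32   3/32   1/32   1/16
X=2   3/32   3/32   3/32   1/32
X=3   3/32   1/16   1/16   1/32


H(X|Y) = Σ_y p(y) H(X|Y=y)
  p(Y=0) = 9/32, H(X|Y=0) = 1.8911
  p(Y=1) = 11/32, H(X|Y=1) = 1.9808
  p(Y=2) = 7/32, H(X|Y=2) = 1.8424
  p(Y=3) = 5/32, H(X|Y=3) = 1.9219
H(X|Y) = 0.2812×1.8911 + 0.3438×1.9808 + 0.2188×1.8424 + 0.1562×1.9219 = 1.9161 bits


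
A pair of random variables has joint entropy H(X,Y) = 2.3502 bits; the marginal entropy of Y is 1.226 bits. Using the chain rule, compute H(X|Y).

Chain rule: H(X,Y) = H(X|Y) + H(Y)
H(X|Y) = H(X,Y) - H(Y) = 2.3502 - 1.226 = 1.1242 bits


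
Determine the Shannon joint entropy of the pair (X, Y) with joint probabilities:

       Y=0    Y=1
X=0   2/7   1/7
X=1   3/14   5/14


H(X,Y) = -Σ p(x,y) log₂ p(x,y)
  p(0,0)=2/7: -0.2857 × log₂(0.2857) = 0.5164
  p(0,1)=1/7: -0.1429 × log₂(0.1429) = 0.4011
  p(1,0)=3/14: -0.2143 × log₂(0.2143) = 0.4762
  p(1,1)=5/14: -0.3571 × log₂(0.3571) = 0.5305
H(X,Y) = 1.9242 bits


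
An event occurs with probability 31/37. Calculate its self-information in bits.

Information content I(x) = -log₂(p(x))
I = -log₂(31/37) = -log₂(0.8378)
I = 0.2553 bits


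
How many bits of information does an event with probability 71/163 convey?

Information content I(x) = -log₂(p(x))
I = -log₂(71/163) = -log₂(0.4356)
I = 1.1990 bits


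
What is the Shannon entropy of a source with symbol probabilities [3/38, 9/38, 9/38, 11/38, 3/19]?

H(X) = -Σ p(x) log₂ p(x)
  -3/38 × log₂(3/38) = 0.2892
  -9/38 × log₂(9/38) = 0.4922
  -9/38 × log₂(9/38) = 0.4922
  -11/38 × log₂(11/38) = 0.5177
  -3/19 × log₂(3/19) = 0.4205
H(X) = 2.2117 bits


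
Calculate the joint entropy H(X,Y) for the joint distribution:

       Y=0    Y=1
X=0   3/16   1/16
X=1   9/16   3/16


H(X,Y) = -Σ p(x,y) log₂ p(x,y)
  p(0,0)=3/16: -0.1875 × log₂(0.1875) = 0.4528
  p(0,1)=1/16: -0.0625 × log₂(0.0625) = 0.2500
  p(1,0)=9/16: -0.5625 × log₂(0.5625) = 0.4669
  p(1,1)=3/16: -0.1875 × log₂(0.1875) = 0.4528
H(X,Y) = 1.6226 bits


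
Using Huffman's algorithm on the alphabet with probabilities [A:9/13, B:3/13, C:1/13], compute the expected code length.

Huffman tree construction:
Combine smallest probabilities repeatedly
Resulting codes:
  A: 1 (length 1)
  B: 01 (length 2)
  C: 00 (length 2)
Average length = Σ p(s) × length(s) = 1.3077 bits


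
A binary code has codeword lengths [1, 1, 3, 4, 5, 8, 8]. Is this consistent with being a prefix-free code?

Kraft inequality: Σ 2^(-l_i) ≤ 1 for prefix-free code
Calculating: 2^(-1) + 2^(-1) + 2^(-3) + 2^(-4) + 2^(-5) + 2^(-8) + 2^(-8)
= 0.5 + 0.5 + 0.125 + 0.0625 + 0.03125 + 0.00390625 + 0.00390625
= 1.2266
Since 1.2266 > 1, prefix-free code does not exist


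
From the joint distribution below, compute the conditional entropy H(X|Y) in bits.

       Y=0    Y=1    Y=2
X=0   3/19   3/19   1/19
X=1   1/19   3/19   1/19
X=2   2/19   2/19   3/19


H(X|Y) = Σ_y p(y) H(X|Y=y)
  p(Y=0) = 6/19, H(X|Y=0) = 1.4591
  p(Y=1) = 8/19, H(X|Y=1) = 1.5613
  p(Y=2) = 5/19, H(X|Y=2) = 1.3710
H(X|Y) = 0.3158×1.4591 + 0.4211×1.5613 + 0.2632×1.3710 = 1.4789 bits


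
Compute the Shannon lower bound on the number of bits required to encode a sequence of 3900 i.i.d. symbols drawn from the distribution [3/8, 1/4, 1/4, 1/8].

Entropy H = 1.9056 bits/symbol
Minimum bits = H × n = 1.9056 × 3900
= 7431.99 bits


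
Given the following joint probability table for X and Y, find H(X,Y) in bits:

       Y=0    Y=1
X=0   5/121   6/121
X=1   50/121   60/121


H(X,Y) = -Σ p(x,y) log₂ p(x,y)
  p(0,0)=5/121: -0.0413 × log₂(0.0413) = 0.1900
  p(0,1)=6/121: -0.0496 × log₂(0.0496) = 0.2149
  p(1,0)=50/121: -0.4132 × log₂(0.4132) = 0.5269
  p(1,1)=60/121: -0.4959 × log₂(0.4959) = 0.5018
H(X,Y) = 1.4335 bits


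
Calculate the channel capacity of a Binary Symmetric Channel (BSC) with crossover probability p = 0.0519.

For BSC with error probability p:
C = 1 - H(p) where H(p) is binary entropy
H(0.0519) = -0.0519 × log₂(0.0519) - 0.9481 × log₂(0.9481)
H(p) = 0.2944
C = 1 - 0.2944 = 0.7056 bits/use


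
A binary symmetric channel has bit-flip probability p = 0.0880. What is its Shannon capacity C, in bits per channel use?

For BSC with error probability p:
C = 1 - H(p) where H(p) is binary entropy
H(0.0880) = -0.0880 × log₂(0.0880) - 0.9120 × log₂(0.9120)
H(p) = 0.4298
C = 1 - 0.4298 = 0.5702 bits/use


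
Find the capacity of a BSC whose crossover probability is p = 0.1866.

For BSC with error probability p:
C = 1 - H(p) where H(p) is binary entropy
H(0.1866) = -0.1866 × log₂(0.1866) - 0.8134 × log₂(0.8134)
H(p) = 0.6943
C = 1 - 0.6943 = 0.3057 bits/use


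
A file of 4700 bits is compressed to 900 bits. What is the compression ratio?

Compression ratio = Original / Compressed
= 4700 / 900 = 5.22:1


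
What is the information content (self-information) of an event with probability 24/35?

Information content I(x) = -log₂(p(x))
I = -log₂(24/35) = -log₂(0.6857)
I = 0.5443 bits


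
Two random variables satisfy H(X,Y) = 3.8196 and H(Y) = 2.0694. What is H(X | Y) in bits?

Chain rule: H(X,Y) = H(X|Y) + H(Y)
H(X|Y) = H(X,Y) - H(Y) = 3.8196 - 2.0694 = 1.7502 bits


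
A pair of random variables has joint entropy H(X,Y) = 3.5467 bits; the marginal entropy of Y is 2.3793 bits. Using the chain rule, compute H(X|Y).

Chain rule: H(X,Y) = H(X|Y) + H(Y)
H(X|Y) = H(X,Y) - H(Y) = 3.5467 - 2.3793 = 1.1674 bits


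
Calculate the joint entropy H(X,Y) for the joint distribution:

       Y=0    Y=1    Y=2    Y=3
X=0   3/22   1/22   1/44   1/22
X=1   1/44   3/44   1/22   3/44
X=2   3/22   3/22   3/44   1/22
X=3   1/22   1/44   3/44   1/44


H(X,Y) = -Σ p(x,y) log₂ p(x,y)
  p(0,0)=3/22: -0.1364 × log₂(0.1364) = 0.3920
  p(0,1)=1/22: -0.0455 × log₂(0.0455) = 0.2027
  p(0,2)=1/44: -0.0227 × log₂(0.0227) = 0.1241
  p(0,3)=1/22: -0.0455 × log₂(0.0455) = 0.2027
  p(1,0)=1/44: -0.0227 × log₂(0.0227) = 0.1241
  p(1,1)=3/44: -0.0682 × log₂(0.0682) = 0.2642
  p(1,2)=1/22: -0.0455 × log₂(0.0455) = 0.2027
  p(1,3)=3/44: -0.0682 × log₂(0.0682) = 0.2642
  p(2,0)=3/22: -0.1364 × log₂(0.1364) = 0.3920
  p(2,1)=3/22: -0.1364 × log₂(0.1364) = 0.3920
  p(2,2)=3/44: -0.0682 × log₂(0.0682) = 0.2642
  p(2,3)=1/22: -0.0455 × log₂(0.0455) = 0.2027
  p(3,0)=1/22: -0.0455 × log₂(0.0455) = 0.2027
  p(3,1)=1/44: -0.0227 × log₂(0.0227) = 0.1241
  p(3,2)=3/44: -0.0682 × log₂(0.0682) = 0.2642
  p(3,3)=1/44: -0.0227 × log₂(0.0227) = 0.1241
H(X,Y) = 3.7424 bits


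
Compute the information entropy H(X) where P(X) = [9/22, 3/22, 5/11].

H(X) = -Σ p(x) log₂ p(x)
  -9/22 × log₂(9/22) = 0.5275
  -3/22 × log₂(3/22) = 0.3920
  -5/11 × log₂(5/11) = 0.5170
H(X) = 1.4365 bits


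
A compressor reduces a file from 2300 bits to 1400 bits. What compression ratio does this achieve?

Compression ratio = Original / Compressed
= 2300 / 1400 = 1.64:1


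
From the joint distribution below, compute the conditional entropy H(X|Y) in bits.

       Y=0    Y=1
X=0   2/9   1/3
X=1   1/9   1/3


H(X|Y) = Σ_y p(y) H(X|Y=y)
  p(Y=0) = 1/3, H(X|Y=0) = 0.9183
  p(Y=1) = 2/3, H(X|Y=1) = 1.0000
H(X|Y) = 0.3333×0.9183 + 0.6667×1.0000 = 0.9728 bits


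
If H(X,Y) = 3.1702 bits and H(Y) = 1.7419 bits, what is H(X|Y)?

Chain rule: H(X,Y) = H(X|Y) + H(Y)
H(X|Y) = H(X,Y) - H(Y) = 3.1702 - 1.7419 = 1.4283 bits


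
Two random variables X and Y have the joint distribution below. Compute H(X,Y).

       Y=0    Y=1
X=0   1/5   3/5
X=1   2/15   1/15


H(X,Y) = -Σ p(x,y) log₂ p(x,y)
  p(0,0)=1/5: -0.2000 × log₂(0.2000) = 0.4644
  p(0,1)=3/5: -0.6000 × log₂(0.6000) = 0.4422
  p(1,0)=2/15: -0.1333 × log₂(0.1333) = 0.3876
  p(1,1)=1/15: -0.0667 × log₂(0.0667) = 0.2605
H(X,Y) = 1.5546 bits


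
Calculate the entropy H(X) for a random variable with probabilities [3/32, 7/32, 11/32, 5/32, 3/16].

H(X) = -Σ p(x) log₂ p(x)
  -3/32 × log₂(3/32) = 0.3202
  -7/32 × log₂(7/32) = 0.4796
  -11/32 × log₂(11/32) = 0.5296
  -5/32 × log₂(5/32) = 0.4184
  -3/16 × log₂(3/16) = 0.4528
H(X) = 2.2006 bits


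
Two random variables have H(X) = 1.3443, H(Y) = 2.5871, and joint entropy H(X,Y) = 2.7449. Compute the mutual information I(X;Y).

I(X;Y) = H(X) + H(Y) - H(X,Y)
I(X;Y) = 1.3443 + 2.5871 - 2.7449 = 1.1865 bits


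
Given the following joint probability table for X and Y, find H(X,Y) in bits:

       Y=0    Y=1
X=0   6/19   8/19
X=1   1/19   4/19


H(X,Y) = -Σ p(x,y) log₂ p(x,y)
  p(0,0)=6/19: -0.3158 × log₂(0.3158) = 0.5251
  p(0,1)=8/19: -0.4211 × log₂(0.4211) = 0.5254
  p(1,0)=1/19: -0.0526 × log₂(0.0526) = 0.2236
  p(1,1)=4/19: -0.2105 × log₂(0.2105) = 0.4732
H(X,Y) = 1.7474 bits


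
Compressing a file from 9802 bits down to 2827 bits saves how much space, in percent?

Space savings = (1 - Compressed/Original) × 100%
= (1 - 2827/9802) × 100%
= 71.16%


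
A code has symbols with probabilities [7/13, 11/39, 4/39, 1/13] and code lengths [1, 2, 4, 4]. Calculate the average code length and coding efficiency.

Average length L = Σ p_i × l_i = 1.8205 bits
Entropy H = 1.6175 bits
Efficiency η = H/L × 100% = 88.85%


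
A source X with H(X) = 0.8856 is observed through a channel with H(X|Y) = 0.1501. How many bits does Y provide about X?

I(X;Y) = H(X) - H(X|Y)
I(X;Y) = 0.8856 - 0.1501 = 0.7355 bits


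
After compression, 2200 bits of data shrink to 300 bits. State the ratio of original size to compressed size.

Compression ratio = Original / Compressed
= 2200 / 300 = 7.33:1


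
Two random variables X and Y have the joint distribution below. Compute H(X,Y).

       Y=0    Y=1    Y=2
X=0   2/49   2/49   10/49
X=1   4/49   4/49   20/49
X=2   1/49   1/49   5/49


H(X,Y) = -Σ p(x,y) log₂ p(x,y)
  p(0,0)=2/49: -0.0408 × log₂(0.0408) = 0.1884
  p(0,1)=2/49: -0.0408 × log₂(0.0408) = 0.1884
  p(0,2)=10/49: -0.2041 × log₂(0.2041) = 0.4679
  p(1,0)=4/49: -0.0816 × log₂(0.0816) = 0.2951
  p(1,1)=4/49: -0.0816 × log₂(0.0816) = 0.2951
  p(1,2)=20/49: -0.4082 × log₂(0.4082) = 0.5277
  p(2,0)=1/49: -0.0204 × log₂(0.0204) = 0.1146
  p(2,1)=1/49: -0.0204 × log₂(0.0204) = 0.1146
  p(2,2)=5/49: -0.1020 × log₂(0.1020) = 0.3360
H(X,Y) = 2.5276 bits


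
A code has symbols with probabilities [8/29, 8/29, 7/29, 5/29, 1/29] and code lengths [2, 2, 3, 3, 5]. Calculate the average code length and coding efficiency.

Average length L = Σ p_i × l_i = 2.5172 bits
Entropy H = 2.1248 bits
Efficiency η = H/L × 100% = 84.41%


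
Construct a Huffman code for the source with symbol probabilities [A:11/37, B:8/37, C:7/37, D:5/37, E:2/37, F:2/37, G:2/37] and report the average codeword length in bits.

Huffman tree construction:
Combine smallest probabilities repeatedly
Resulting codes:
  A: 10 (length 2)
  B: 01 (length 2)
  C: 00 (length 2)
  D: 110 (length 3)
  E: 11110 (length 5)
  F: 11111 (length 5)
  G: 1110 (length 4)
Average length = Σ p(s) × length(s) = 2.5676 bits


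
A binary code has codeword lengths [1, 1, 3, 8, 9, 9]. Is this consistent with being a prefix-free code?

Kraft inequality: Σ 2^(-l_i) ≤ 1 for prefix-free code
Calculating: 2^(-1) + 2^(-1) + 2^(-3) + 2^(-8) + 2^(-9) + 2^(-9)
= 0.5 + 0.5 + 0.125 + 0.00390625 + 0.001953125 + 0.001953125
= 1.1328
Since 1.1328 > 1, prefix-free code does not exist


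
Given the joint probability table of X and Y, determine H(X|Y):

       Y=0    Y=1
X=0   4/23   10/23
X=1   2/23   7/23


H(X|Y) = Σ_y p(y) H(X|Y=y)
  p(Y=0) = 6/23, H(X|Y=0) = 0.9183
  p(Y=1) = 17/23, H(X|Y=1) = 0.9774
H(X|Y) = 0.2609×0.9183 + 0.7391×0.9774 = 0.9620 bits


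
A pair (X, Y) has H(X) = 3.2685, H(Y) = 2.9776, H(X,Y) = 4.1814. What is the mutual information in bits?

I(X;Y) = H(X) + H(Y) - H(X,Y)
I(X;Y) = 3.2685 + 2.9776 - 4.1814 = 2.0647 bits


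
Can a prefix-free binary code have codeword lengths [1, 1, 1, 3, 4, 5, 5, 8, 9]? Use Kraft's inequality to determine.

Kraft inequality: Σ 2^(-l_i) ≤ 1 for prefix-free code
Calculating: 2^(-1) + 2^(-1) + 2^(-1) + 2^(-3) + 2^(-4) + 2^(-5) + 2^(-5) + 2^(-8) + 2^(-9)
= 0.5 + 0.5 + 0.5 + 0.125 + 0.0625 + 0.03125 + 0.03125 + 0.00390625 + 0.001953125
= 1.7559
Since 1.7559 > 1, prefix-free code does not exist


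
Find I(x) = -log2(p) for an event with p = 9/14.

Information content I(x) = -log₂(p(x))
I = -log₂(9/14) = -log₂(0.6429)
I = 0.6374 bits


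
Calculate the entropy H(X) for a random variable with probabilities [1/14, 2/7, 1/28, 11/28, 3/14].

H(X) = -Σ p(x) log₂ p(x)
  -1/14 × log₂(1/14) = 0.2720
  -2/7 × log₂(2/7) = 0.5164
  -1/28 × log₂(1/28) = 0.1717
  -11/28 × log₂(11/28) = 0.5295
  -3/14 × log₂(3/14) = 0.4762
H(X) = 1.9658 bits


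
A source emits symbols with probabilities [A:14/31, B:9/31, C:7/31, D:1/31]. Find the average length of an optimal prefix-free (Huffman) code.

Huffman tree construction:
Combine smallest probabilities repeatedly
Resulting codes:
  A: 0 (length 1)
  B: 11 (length 2)
  C: 101 (length 3)
  D: 100 (length 3)
Average length = Σ p(s) × length(s) = 1.8065 bits


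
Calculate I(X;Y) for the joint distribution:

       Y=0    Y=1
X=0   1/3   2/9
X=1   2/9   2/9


H(X) = 0.9911, H(Y) = 0.9911, H(X,Y) = 1.9749
I(X;Y) = H(X) + H(Y) - H(X,Y) = 0.0072 bits


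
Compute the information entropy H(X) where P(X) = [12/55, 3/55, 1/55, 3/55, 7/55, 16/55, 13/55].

H(X) = -Σ p(x) log₂ p(x)
  -12/55 × log₂(12/55) = 0.4792
  -3/55 × log₂(3/55) = 0.2289
  -1/55 × log₂(1/55) = 0.1051
  -3/55 × log₂(3/55) = 0.2289
  -7/55 × log₂(7/55) = 0.3785
  -16/55 × log₂(16/55) = 0.5182
  -13/55 × log₂(13/55) = 0.4919
H(X) = 2.4307 bits
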